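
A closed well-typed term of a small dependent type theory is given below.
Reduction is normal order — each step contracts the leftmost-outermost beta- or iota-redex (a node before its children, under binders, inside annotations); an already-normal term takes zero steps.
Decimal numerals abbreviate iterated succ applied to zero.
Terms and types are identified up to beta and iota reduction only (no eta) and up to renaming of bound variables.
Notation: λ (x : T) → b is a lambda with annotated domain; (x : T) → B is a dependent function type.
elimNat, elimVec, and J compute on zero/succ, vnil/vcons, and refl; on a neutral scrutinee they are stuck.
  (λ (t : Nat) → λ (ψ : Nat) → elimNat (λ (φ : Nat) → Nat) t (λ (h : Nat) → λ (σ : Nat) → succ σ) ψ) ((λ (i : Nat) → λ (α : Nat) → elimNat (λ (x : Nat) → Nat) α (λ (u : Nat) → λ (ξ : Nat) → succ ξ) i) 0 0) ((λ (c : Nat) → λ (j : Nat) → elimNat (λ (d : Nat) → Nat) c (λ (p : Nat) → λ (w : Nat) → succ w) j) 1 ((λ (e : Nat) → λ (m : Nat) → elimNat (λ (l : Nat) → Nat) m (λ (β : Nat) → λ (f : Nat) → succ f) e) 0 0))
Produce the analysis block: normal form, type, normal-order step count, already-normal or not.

resulting normal form:
  1
inferred type:
  Nat
normal-order step count: 15
already normal: no
first redex: a beta-redex


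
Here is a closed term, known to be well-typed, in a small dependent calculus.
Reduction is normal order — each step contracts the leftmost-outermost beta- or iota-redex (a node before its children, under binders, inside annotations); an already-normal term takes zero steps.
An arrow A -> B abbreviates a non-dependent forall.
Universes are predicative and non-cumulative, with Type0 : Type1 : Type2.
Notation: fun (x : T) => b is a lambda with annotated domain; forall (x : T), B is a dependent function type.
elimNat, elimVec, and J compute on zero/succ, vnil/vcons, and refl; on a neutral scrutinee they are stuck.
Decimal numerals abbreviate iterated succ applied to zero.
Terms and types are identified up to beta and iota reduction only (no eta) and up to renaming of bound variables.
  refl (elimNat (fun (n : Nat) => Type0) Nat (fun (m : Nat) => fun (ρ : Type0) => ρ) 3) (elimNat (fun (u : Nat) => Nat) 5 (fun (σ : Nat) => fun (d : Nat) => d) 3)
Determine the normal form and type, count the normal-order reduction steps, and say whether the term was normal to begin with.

resulting normal form:
  refl Nat 5
inferred type:
  Eq Nat 5 5
steps to reach normal form (normal order): 20
started in normal form: no
first redex: an elimNat iota-redex


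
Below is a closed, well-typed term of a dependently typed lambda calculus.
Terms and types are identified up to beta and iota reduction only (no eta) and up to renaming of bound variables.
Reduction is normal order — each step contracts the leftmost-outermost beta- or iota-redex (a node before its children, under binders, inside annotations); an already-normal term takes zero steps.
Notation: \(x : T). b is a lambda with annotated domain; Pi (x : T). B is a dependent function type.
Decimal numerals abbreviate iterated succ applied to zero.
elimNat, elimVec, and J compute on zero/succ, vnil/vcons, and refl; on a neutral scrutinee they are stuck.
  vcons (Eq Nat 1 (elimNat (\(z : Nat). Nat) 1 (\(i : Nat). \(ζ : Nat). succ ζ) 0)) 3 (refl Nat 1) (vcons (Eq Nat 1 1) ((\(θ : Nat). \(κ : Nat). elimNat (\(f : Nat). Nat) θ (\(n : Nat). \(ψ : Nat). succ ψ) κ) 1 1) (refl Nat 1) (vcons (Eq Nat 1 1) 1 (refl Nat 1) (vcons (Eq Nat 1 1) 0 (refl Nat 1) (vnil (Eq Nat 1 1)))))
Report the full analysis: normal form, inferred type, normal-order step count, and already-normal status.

resulting normal form:
  vcons (Eq Nat 1 1) 3 (refl Nat 1) (vcons (Eq Nat 1 1) 2 (refl Nat 1) (vcons (Eq Nat 1 1) 1 (refl Nat 1) (vcons (Eq Nat 1 1) 0 (refl Nat 1) (vnil (Eq Nat 1 1)))))
inferred type:
  Vec (Eq Nat 1 1) 4
steps to reach normal form (normal order): 7
already normal: no
first redex: an elimNat iota-redex


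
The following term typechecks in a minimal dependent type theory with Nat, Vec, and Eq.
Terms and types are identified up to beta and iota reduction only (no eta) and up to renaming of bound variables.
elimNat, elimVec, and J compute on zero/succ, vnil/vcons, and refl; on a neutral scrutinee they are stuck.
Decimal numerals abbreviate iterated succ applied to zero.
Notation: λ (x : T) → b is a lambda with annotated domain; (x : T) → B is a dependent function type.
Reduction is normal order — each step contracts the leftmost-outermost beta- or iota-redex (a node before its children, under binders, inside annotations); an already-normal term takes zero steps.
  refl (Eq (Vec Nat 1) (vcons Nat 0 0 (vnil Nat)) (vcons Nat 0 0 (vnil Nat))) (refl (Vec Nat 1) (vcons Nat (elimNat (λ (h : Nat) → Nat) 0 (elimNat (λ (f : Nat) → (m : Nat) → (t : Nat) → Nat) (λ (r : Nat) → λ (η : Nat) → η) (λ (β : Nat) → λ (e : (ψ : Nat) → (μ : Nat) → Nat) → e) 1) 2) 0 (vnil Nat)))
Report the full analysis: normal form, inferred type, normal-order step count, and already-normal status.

reduced normal form:
  refl (Eq (Vec Nat 1) (vcons Nat 0 0 (vnil Nat)) (vcons Nat 0 0 (vnil Nat))) (refl (Vec Nat 1) (vcons Nat 0 0 (vnil Nat)))
inferred type:
  Eq (Eq (Vec Nat 1) (vcons Nat 0 0 (vnil Nat)) (vcons Nat 0 0 (vnil Nat))) (refl (Vec Nat 1) (vcons Nat 0 0 (vnil Nat))) (refl (Vec Nat 1) (vcons Nat 0 0 (vnil Nat)))
reduction steps (normal order): 15
already normal: no
first redex: an elimNat iota-redex


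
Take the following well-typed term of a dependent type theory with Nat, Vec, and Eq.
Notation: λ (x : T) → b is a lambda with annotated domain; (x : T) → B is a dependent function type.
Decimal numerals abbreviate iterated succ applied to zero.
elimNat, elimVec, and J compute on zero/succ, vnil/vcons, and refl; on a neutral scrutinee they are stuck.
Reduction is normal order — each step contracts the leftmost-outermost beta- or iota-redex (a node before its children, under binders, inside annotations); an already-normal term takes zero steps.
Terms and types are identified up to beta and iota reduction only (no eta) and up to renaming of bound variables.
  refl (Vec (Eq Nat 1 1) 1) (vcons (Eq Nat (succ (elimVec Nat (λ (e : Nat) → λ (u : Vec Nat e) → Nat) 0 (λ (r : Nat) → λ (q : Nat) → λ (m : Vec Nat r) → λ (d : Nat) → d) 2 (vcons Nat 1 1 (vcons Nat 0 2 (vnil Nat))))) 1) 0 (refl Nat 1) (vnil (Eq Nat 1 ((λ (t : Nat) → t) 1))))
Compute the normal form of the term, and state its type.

resulting normal form:
  refl (Vec (Eq Nat 1 1) 1) (vcons (Eq Nat 1 1) 0 (refl Nat 1) (vnil (Eq Nat 1 1)))
inferred type:
  Eq (Vec (Eq Nat 1 1) 1) (vcons (Eq Nat 1 1) 0 (refl Nat 1) (vnil (Eq Nat 1 1))) (vcons (Eq Nat 1 1) 0 (refl Nat 1) (vnil (Eq Nat 1 1)))
observation: 12 normal-order steps separate the term from its normal form.


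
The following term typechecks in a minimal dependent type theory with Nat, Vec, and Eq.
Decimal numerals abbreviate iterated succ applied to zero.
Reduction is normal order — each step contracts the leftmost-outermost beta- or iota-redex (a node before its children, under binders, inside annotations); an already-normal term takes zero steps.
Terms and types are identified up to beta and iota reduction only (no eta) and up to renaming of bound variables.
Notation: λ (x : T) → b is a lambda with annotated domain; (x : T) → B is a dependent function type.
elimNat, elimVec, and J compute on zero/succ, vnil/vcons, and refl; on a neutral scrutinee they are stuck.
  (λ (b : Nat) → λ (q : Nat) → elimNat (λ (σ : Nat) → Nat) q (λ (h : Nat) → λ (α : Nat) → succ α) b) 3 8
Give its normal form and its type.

resulting normal form:
  11
type:
  Nat
observation: the first redex contracted is a beta-redex; the normal form is reached in 12 normal-order steps.


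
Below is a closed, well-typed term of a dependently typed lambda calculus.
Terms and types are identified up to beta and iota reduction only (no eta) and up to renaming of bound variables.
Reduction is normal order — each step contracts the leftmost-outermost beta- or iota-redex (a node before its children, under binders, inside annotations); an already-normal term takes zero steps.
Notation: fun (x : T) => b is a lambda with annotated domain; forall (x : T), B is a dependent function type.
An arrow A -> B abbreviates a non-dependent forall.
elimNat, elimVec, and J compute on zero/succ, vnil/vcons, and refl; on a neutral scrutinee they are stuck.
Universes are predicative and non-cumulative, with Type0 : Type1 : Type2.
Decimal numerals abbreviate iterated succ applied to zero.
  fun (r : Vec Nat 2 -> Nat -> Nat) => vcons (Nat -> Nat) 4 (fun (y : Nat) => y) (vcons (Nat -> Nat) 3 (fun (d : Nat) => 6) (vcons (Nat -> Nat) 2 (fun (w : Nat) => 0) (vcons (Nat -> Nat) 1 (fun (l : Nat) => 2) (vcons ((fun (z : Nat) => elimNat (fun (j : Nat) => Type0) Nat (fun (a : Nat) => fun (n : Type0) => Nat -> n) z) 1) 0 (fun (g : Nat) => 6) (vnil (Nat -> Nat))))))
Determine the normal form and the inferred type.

resulting normal form:
  fun (r : Vec Nat 2 -> Nat -> Nat) => vcons (Nat -> Nat) 4 (fun (y : Nat) => y) (vcons (Nat -> Nat) 3 (fun (d : Nat) => 6) (vcons (Nat -> Nat) 2 (fun (w : Nat) => 0) (vcons (Nat -> Nat) 1 (fun (l : Nat) => 2) (vcons (Nat -> Nat) 0 (fun (z : Nat) => 6) (vnil (Nat -> Nat))))))
inferred type:
  (Vec Nat 2 -> Nat -> Nat) -> Vec (Nat -> Nat) 5
observation: the term reaches its normal form after 5 normal-order steps.


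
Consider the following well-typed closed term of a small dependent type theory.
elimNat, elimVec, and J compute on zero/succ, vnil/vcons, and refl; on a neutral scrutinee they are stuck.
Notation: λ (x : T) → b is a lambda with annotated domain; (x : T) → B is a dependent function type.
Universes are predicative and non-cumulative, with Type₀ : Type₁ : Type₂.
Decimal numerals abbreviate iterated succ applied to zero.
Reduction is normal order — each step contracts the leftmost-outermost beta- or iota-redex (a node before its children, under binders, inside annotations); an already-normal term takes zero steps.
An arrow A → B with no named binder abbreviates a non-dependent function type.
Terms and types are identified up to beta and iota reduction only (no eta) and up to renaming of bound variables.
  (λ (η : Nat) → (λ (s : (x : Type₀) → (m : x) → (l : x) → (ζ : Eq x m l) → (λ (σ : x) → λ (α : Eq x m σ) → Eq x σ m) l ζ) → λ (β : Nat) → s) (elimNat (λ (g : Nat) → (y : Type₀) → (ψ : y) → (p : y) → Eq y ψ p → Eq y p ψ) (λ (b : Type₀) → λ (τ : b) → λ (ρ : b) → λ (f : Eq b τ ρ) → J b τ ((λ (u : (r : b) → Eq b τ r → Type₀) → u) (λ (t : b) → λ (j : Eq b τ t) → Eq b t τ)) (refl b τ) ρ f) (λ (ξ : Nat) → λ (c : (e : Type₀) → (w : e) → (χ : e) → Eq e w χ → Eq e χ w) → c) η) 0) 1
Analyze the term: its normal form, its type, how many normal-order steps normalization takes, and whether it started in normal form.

normal form:
  λ (η : Type₀) → λ (s : η) → λ (x : η) → λ (m : Eq η s x) → J η s (λ (l : η) → λ (ζ : Eq η s l) → Eq η l s) (refl η s) x m
inferred type:
  (η : Type₀) → (s : η) → (x : η) → Eq η s x → Eq η x s
steps to reach normal form (normal order): 8
term was already normal: no
first contracted redex: a beta-redex


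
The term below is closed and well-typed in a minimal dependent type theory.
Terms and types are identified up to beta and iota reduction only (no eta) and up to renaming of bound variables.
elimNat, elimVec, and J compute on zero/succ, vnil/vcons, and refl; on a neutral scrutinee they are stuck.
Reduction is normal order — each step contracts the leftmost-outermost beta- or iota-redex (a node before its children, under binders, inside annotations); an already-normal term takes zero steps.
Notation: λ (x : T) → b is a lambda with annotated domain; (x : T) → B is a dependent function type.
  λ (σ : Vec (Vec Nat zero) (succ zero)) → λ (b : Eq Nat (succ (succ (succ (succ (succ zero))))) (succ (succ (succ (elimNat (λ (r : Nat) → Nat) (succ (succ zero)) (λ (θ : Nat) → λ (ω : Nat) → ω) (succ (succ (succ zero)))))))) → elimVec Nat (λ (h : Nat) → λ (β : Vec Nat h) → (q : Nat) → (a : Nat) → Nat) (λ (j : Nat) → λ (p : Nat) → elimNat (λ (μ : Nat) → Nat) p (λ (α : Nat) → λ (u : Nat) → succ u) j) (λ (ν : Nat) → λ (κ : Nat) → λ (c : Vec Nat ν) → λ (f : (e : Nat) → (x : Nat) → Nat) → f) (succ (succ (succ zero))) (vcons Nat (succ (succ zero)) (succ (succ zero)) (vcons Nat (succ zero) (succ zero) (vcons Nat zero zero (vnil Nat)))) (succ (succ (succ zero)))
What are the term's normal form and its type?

normal form:
  λ (σ : Vec (Vec Nat zero) (succ zero)) → λ (b : Eq Nat (succ (succ (succ (succ (succ zero))))) (succ (succ (succ (succ (succ zero)))))) → λ (r : Nat) → succ (succ (succ r))
the term's type:
  (σ : Vec (Vec Nat zero) (succ zero)) → (b : Eq Nat (succ (succ (succ (succ (succ zero))))) (succ (succ (succ (succ (succ zero)))))) → (r : Nat) → Nat
observation: 37 normal-order steps separate the term from its normal form.


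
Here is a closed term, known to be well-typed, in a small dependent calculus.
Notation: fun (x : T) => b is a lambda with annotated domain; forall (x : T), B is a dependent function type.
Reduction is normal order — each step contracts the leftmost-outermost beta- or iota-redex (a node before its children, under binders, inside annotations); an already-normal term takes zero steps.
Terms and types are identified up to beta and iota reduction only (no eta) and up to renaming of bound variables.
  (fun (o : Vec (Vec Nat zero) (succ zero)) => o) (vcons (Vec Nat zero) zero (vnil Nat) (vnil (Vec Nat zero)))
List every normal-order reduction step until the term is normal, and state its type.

normal-order reduction:
  (fun (o : Vec (Vec Nat zero) (succ zero)) => o) (vcons (Vec Nat zero) zero (vnil Nat) (vnil (Vec Nat zero)))
  ~> vcons (Vec Nat zero) zero (vnil Nat) (vnil (Vec Nat zero))
the term's type:
  Vec (Vec Nat zero) (succ zero)


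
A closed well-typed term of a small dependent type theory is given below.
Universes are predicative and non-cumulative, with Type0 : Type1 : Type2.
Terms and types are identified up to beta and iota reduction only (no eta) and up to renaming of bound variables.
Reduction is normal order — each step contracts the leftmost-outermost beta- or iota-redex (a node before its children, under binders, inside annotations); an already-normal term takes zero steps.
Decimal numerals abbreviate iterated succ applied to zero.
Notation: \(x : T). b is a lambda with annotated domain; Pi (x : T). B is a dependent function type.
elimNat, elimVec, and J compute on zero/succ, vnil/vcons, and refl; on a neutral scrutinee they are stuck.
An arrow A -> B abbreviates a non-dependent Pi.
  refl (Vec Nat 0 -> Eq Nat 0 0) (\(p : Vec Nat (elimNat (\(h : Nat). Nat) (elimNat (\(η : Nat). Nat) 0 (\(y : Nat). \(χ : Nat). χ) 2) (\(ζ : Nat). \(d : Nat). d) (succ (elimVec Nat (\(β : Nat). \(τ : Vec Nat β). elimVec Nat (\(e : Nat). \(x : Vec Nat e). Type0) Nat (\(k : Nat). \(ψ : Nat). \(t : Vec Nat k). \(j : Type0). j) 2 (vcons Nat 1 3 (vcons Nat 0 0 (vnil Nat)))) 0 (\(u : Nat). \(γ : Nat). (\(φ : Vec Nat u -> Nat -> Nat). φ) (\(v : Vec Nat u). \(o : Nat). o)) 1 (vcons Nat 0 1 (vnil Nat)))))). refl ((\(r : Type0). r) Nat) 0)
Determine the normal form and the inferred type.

resulting normal form:
  refl (Vec Nat 0 -> Eq Nat 0 0) (\(p : Vec Nat 0). refl Nat 0)
inferred type:
  Eq (Vec Nat 0 -> Eq Nat 0 0) (\(p : Vec Nat 0). refl Nat 0) (\(h : Vec Nat 0). refl Nat 0)


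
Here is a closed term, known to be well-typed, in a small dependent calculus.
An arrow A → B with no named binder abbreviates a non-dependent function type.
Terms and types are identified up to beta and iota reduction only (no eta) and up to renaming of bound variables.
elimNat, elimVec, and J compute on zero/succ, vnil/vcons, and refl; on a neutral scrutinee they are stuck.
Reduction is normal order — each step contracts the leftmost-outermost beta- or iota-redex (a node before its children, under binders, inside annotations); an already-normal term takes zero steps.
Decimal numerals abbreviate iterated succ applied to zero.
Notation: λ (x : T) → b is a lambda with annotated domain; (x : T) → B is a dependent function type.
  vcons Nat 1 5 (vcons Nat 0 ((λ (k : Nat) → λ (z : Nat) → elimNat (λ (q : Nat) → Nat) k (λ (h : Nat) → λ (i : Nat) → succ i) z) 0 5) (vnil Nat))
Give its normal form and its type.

normal form:
  vcons Nat 1 5 (vcons Nat 0 5 (vnil Nat))
the term's type:
  Vec Nat 2
observation: reduction starts at a beta-redex, and 18 normal-order steps reach the normal form.


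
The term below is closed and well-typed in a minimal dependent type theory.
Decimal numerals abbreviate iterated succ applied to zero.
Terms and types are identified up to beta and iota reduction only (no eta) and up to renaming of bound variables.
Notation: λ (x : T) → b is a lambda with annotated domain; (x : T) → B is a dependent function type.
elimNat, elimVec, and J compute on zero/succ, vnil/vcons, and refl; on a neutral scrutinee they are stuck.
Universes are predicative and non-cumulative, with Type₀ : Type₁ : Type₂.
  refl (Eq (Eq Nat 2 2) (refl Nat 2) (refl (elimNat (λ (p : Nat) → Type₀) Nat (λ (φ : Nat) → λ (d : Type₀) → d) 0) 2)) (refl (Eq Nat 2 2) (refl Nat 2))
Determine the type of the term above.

the term's type:
  Eq (Eq (Eq Nat 2 2) (refl Nat 2) (refl Nat 2)) (refl (Eq Nat 2 2) (refl Nat 2)) (refl (Eq Nat 2 2) (refl Nat 2))


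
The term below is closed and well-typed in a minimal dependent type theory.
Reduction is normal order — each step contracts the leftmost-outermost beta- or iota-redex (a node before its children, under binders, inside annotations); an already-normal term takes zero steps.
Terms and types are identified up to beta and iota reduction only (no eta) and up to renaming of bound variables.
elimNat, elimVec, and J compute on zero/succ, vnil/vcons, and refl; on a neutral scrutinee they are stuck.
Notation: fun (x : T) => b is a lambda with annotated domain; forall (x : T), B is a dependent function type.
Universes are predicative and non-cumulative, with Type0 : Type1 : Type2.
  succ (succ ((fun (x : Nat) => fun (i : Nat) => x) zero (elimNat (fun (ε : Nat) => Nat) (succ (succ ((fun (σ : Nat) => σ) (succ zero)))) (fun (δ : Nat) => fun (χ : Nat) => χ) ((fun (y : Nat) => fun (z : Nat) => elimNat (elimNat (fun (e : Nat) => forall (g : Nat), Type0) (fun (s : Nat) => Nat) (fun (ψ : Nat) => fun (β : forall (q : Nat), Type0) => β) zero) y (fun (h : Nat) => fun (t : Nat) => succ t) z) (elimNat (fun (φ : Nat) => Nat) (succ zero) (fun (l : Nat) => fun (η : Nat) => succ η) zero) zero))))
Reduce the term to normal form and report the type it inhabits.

resulting normal form:
  succ (succ zero)
inferred type:
  Nat


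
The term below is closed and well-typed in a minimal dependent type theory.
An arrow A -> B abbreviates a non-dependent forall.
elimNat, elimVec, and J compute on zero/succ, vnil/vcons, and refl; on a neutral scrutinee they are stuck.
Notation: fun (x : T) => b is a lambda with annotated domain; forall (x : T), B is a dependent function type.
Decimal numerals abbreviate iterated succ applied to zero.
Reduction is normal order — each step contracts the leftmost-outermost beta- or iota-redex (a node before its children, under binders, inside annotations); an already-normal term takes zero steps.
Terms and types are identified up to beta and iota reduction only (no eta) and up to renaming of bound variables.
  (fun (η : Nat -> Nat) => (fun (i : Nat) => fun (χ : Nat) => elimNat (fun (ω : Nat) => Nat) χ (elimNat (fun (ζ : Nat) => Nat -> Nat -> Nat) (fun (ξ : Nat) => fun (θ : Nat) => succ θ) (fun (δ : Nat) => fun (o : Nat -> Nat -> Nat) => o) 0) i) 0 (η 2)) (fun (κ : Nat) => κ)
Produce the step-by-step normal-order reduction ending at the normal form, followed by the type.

reduction (normal order):
  (fun (η : Nat -> Nat) => (fun (i : Nat) => fun (χ : Nat) => elimNat (fun (ω : Nat) => Nat) χ (elimNat (fun (ζ : Nat) => Nat -> Nat -> Nat) (fun (ξ : Nat) => fun (θ : Nat) => succ θ) (fun (δ : Nat) => fun (o : Nat -> Nat -> Nat) => o) 0) i) 0 (η 2)) (fun (κ : Nat) => κ)
  ~> (fun (η : Nat) => fun (i : Nat) => elimNat (fun (χ : Nat) => Nat) i (elimNat (fun (ω : Nat) => Nat -> Nat -> Nat) (fun (ζ : Nat) => fun (ξ : Nat) => succ ξ) (fun (θ : Nat) => fun (δ : Nat -> Nat -> Nat) => δ) 0) η) 0 ((fun (o : Nat) => o) 2)
  ~> (fun (η : Nat) => elimNat (fun (i : Nat) => Nat) η (elimNat (fun (χ : Nat) => Nat -> Nat -> Nat) (fun (ω : Nat) => fun (ζ : Nat) => succ ζ) (fun (ξ : Nat) => fun (θ : Nat -> Nat -> Nat) => θ) 0) 0) ((fun (δ : Nat) => δ) 2)
  ~> elimNat (fun (η : Nat) => Nat) ((fun (i : Nat) => i) 2) (elimNat (fun (χ : Nat) => Nat -> Nat -> Nat) (fun (ω : Nat) => fun (ζ : Nat) => succ ζ) (fun (ξ : Nat) => fun (θ : Nat -> Nat -> Nat) => θ) 0) 0
  ~> (fun (η : Nat) => η) 2
  ~> 2
the term's type:
  Nat


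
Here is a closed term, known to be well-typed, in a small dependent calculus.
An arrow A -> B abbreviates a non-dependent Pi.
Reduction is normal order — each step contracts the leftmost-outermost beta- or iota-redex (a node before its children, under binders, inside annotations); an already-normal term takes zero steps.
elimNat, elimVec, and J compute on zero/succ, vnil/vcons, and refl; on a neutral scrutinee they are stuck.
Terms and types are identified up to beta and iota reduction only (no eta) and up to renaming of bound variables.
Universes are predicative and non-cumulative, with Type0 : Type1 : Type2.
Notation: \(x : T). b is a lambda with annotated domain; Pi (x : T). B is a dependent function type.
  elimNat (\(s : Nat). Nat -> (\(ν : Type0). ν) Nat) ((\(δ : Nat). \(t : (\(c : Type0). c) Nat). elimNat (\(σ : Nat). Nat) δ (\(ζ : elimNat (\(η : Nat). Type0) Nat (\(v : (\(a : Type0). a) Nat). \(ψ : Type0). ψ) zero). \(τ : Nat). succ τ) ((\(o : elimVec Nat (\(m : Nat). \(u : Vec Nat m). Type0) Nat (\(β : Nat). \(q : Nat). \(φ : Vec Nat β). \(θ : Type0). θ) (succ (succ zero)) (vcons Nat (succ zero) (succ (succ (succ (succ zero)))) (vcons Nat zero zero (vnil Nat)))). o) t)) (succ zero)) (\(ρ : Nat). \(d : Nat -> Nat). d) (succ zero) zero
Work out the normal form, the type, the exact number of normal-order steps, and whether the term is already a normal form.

resulting normal form:
  succ zero
inferred type:
  Nat
normal-order step count: 9
started in normal form: no
first contracted redex: an elimNat iota-redex


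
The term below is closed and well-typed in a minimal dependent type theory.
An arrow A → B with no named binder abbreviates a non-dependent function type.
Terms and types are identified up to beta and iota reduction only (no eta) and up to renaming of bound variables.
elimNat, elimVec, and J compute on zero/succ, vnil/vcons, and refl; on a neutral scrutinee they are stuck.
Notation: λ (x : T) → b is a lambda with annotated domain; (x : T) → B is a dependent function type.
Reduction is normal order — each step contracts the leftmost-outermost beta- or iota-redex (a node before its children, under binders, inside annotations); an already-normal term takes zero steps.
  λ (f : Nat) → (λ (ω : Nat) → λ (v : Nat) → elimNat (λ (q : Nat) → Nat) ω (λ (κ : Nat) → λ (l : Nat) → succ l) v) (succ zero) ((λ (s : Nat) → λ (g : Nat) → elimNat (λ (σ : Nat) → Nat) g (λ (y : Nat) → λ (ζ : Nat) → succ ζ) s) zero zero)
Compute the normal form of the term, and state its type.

resulting normal form:
  λ (f : Nat) → succ zero
inferred type:
  Nat → Nat
observation: 6 normal-order steps normalize the term, beginning with a beta-redex.


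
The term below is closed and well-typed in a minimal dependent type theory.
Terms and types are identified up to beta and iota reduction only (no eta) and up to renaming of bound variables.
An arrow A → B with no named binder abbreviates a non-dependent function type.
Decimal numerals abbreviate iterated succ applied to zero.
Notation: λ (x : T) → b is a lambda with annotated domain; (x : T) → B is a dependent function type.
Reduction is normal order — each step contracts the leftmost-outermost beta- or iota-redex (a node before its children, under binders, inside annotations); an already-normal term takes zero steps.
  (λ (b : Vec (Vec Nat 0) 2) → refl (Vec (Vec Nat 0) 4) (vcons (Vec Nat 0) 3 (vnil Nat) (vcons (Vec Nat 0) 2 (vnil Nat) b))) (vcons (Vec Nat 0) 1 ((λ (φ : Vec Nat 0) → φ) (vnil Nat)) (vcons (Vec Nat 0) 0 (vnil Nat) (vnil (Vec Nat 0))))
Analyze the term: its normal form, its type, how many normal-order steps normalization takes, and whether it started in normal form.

reduced normal form:
  refl (Vec (Vec Nat 0) 4) (vcons (Vec Nat 0) 3 (vnil Nat) (vcons (Vec Nat 0) 2 (vnil Nat) (vcons (Vec Nat 0) 1 (vnil Nat) (vcons (Vec Nat 0) 0 (vnil Nat) (vnil (Vec Nat 0))))))
inferred type:
  Eq (Vec (Vec Nat 0) 4) (vcons (Vec Nat 0) 3 (vnil Nat) (vcons (Vec Nat 0) 2 (vnil Nat) (vcons (Vec Nat 0) 1 (vnil Nat) (vcons (Vec Nat 0) 0 (vnil Nat) (vnil (Vec Nat 0)))))) (vcons (Vec Nat 0) 3 (vnil Nat) (vcons (Vec Nat 0) 2 (vnil Nat) (vcons (Vec Nat 0) 1 (vnil Nat) (vcons (Vec Nat 0) 0 (vnil Nat) (vnil (Vec Nat 0))))))
reduction steps (normal order): 2
already normal: no
first redex: a beta-redex


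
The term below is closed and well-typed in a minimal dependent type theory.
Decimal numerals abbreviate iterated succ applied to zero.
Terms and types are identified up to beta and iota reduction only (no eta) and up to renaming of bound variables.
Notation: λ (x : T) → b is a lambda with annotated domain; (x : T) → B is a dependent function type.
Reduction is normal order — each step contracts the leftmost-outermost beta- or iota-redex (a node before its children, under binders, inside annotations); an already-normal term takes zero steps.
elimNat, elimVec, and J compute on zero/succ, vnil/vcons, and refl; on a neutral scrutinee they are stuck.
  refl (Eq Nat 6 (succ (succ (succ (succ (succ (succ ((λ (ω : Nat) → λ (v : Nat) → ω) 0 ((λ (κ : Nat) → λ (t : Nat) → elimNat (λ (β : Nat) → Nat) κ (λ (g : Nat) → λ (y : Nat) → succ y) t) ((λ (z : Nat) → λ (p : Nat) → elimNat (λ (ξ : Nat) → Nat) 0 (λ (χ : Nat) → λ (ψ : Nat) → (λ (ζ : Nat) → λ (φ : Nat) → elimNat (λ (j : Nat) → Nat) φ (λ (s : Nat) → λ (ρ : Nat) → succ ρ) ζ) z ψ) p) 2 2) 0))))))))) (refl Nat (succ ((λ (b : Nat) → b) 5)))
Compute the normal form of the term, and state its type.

resulting normal form:
  refl (Eq Nat 6 6) (refl Nat 6)
the term's type:
  Eq (Eq Nat 6 6) (refl Nat 6) (refl Nat 6)


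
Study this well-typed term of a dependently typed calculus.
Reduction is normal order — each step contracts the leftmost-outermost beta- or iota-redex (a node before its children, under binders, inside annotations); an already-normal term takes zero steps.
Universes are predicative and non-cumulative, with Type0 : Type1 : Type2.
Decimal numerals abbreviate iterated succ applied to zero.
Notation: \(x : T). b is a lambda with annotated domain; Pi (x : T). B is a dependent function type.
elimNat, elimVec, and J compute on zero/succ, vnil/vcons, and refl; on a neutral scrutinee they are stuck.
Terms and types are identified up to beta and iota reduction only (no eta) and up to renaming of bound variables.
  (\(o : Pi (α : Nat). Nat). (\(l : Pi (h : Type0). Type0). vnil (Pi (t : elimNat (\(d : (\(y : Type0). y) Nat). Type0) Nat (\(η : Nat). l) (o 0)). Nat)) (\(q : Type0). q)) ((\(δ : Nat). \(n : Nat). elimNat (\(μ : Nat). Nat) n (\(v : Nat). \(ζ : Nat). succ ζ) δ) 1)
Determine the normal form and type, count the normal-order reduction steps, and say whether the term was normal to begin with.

normal form:
  vnil (Pi (o : Nat). Nat)
type:
  Vec (Pi (o : Nat). Nat) 0
reduction steps (normal order): 13
already normal: no
first contracted redex: a beta-redex


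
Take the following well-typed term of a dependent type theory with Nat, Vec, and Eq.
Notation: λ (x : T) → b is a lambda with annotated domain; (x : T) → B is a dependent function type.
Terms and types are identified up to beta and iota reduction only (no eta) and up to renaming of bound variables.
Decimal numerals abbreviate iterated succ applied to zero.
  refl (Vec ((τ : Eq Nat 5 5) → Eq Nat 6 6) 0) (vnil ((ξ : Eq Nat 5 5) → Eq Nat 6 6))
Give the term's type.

type:
  Eq (Vec ((τ : Eq Nat 5 5) → Eq Nat 6 6) 0) (vnil ((ξ : Eq Nat 5 5) → Eq Nat 6 6)) (vnil ((s : Eq Nat 5 5) → Eq Nat 6 6))


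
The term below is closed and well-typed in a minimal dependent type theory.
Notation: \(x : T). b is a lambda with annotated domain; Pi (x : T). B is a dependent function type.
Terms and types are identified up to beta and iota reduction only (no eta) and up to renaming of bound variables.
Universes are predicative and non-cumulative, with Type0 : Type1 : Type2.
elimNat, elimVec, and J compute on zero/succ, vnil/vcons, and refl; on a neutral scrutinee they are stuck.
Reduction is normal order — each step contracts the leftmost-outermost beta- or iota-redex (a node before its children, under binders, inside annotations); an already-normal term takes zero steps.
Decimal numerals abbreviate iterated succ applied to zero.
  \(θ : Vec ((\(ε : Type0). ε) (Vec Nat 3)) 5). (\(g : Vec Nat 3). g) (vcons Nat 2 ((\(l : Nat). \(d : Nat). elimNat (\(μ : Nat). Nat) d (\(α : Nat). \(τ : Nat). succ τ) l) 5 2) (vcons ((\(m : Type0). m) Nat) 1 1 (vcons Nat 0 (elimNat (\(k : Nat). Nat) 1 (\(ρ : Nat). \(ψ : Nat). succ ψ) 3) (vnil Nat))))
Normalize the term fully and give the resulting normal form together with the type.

normal form:
  \(θ : Vec (Vec Nat 3) 5). vcons Nat 2 7 (vcons Nat 1 1 (vcons Nat 0 4 (vnil Nat)))
type:
  Pi (θ : Vec (Vec Nat 3) 5). Vec Nat 3
observation: the term reaches its normal form after 31 normal-order steps.


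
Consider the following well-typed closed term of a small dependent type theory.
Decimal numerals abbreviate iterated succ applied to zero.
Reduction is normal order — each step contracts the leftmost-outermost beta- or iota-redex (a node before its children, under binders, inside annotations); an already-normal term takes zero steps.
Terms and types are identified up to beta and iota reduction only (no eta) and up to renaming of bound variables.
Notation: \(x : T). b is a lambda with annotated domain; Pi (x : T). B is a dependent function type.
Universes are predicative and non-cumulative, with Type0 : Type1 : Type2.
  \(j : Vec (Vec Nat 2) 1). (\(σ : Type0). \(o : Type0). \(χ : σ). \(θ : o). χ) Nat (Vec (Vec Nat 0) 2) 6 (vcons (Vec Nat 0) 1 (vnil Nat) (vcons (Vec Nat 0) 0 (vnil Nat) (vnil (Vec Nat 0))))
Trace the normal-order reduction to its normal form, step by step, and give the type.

normal-order reduction sequence:
  \(j : Vec (Vec Nat 2) 1). (\(σ : Type0). \(o : Type0). \(χ : σ). \(θ : o). χ) Nat (Vec (Vec Nat 0) 2) 6 (vcons (Vec Nat 0) 1 (vnil Nat) (vcons (Vec Nat 0) 0 (vnil Nat) (vnil (Vec Nat 0))))
  ~> \(j : Vec (Vec Nat 2) 1). (\(σ : Type0). \(o : Nat). \(χ : σ). o) (Vec (Vec Nat 0) 2) 6 (vcons (Vec Nat 0) 1 (vnil Nat) (vcons (Vec Nat 0) 0 (vnil Nat) (vnil (Vec Nat 0))))
  ~> \(j : Vec (Vec Nat 2) 1). (\(σ : Nat). \(o : Vec (Vec Nat 0) 2). σ) 6 (vcons (Vec Nat 0) 1 (vnil Nat) (vcons (Vec Nat 0) 0 (vnil Nat) (vnil (Vec Nat 0))))
  ~> \(j : Vec (Vec Nat 2) 1). (\(σ : Vec (Vec Nat 0) 2). 6) (vcons (Vec Nat 0) 1 (vnil Nat) (vcons (Vec Nat 0) 0 (vnil Nat) (vnil (Vec Nat 0))))
  ~> \(j : Vec (Vec Nat 2) 1). 6
type:
  Pi (j : Vec (Vec Nat 2) 1). Nat


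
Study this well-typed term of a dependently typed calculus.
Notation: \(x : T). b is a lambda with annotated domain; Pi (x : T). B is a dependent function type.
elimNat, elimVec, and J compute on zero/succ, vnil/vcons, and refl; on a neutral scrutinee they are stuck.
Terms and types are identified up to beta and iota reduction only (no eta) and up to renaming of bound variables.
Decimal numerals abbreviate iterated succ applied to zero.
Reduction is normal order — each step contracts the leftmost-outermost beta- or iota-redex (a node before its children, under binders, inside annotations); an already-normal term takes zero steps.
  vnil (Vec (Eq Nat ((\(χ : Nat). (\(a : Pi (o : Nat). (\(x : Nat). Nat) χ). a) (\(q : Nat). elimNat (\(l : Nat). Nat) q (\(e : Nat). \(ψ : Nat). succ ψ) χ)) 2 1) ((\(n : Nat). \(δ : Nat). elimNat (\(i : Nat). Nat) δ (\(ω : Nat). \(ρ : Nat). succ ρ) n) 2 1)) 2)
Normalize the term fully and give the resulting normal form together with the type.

resulting normal form:
  vnil (Vec (Eq Nat 3 3) 2)
the term's type:
  Vec (Vec (Eq Nat 3 3) 2) 0
observation: 19 normal-order steps normalize the term, beginning with a beta-redex.


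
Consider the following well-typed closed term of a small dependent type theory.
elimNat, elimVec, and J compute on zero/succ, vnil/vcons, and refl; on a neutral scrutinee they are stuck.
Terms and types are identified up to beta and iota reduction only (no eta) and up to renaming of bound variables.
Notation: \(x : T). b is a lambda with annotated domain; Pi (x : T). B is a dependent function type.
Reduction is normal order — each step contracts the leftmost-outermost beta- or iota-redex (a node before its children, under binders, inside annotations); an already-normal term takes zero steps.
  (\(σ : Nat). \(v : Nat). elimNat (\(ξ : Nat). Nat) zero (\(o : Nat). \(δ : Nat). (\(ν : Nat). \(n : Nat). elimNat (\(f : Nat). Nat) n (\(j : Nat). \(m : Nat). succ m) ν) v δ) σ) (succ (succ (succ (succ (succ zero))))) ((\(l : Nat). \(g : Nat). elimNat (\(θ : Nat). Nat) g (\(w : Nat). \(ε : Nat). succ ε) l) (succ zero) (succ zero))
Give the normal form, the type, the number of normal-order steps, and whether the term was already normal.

resulting normal form:
  succ (succ (succ (succ (succ (succ (succ (succ (succ (succ zero)))))))))
type:
  Nat
steps to reach normal form (normal order): 93
already normal: no
first redex: a beta-redex


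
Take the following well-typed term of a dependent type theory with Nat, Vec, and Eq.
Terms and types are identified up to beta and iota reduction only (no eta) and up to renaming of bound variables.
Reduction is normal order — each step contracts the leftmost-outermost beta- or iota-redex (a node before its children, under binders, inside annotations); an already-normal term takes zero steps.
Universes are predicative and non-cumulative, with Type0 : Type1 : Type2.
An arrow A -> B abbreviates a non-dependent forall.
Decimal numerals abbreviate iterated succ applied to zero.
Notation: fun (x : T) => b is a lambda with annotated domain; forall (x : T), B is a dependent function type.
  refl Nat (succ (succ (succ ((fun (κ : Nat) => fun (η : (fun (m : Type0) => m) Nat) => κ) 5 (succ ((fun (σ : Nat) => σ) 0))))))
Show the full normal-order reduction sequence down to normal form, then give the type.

normal-order reduction:
  refl Nat (succ (succ (succ ((fun (κ : Nat) => fun (η : (fun (m : Type0) => m) Nat) => κ) 5 (succ ((fun (σ : Nat) => σ) 0))))))
  ~> refl Nat (succ (succ (succ ((fun (κ : (fun (η : Type0) => η) Nat) => 5) (succ ((fun (m : Nat) => m) 0))))))
  ~> refl Nat 8
inferred type:
  Eq Nat 8 8


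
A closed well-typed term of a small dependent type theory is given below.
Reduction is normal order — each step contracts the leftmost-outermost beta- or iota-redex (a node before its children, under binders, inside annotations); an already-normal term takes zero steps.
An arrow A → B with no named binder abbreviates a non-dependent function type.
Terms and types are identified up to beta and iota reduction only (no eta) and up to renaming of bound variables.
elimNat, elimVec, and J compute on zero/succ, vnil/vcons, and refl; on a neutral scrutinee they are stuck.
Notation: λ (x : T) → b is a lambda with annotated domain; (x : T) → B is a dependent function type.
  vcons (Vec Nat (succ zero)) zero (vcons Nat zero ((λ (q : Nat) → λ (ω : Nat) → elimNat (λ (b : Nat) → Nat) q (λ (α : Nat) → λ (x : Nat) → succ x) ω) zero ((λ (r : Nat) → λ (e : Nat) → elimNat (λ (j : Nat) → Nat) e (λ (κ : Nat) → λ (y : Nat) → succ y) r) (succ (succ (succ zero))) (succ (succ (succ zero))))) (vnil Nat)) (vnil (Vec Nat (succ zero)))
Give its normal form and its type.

reduced normal form:
  vcons (Vec Nat (succ zero)) zero (vcons Nat zero (succ (succ (succ (succ (succ (succ zero)))))) (vnil Nat)) (vnil (Vec Nat (succ zero)))
type:
  Vec (Vec Nat (succ zero)) (succ zero)
observation: 33 normal-order steps normalize the term, beginning with a beta-redex.


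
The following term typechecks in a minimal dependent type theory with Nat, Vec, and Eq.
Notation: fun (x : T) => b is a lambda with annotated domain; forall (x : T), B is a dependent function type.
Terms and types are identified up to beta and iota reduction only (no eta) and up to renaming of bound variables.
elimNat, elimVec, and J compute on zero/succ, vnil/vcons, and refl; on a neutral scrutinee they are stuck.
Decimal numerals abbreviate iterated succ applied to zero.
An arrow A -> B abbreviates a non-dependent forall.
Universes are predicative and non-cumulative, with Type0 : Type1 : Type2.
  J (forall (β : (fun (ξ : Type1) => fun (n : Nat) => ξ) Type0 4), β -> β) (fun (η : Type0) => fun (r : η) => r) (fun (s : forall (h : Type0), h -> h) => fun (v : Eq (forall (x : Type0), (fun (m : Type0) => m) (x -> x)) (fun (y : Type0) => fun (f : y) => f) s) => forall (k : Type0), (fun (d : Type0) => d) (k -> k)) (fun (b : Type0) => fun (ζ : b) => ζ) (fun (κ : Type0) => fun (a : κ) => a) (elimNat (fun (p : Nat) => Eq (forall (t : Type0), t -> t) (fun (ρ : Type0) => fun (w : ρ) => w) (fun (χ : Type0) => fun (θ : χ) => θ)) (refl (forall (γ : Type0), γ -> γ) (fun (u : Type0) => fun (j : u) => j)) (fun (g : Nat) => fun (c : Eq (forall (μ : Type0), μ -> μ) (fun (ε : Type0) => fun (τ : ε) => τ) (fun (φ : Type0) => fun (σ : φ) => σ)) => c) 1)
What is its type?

type:
  forall (β : Type0), β -> β


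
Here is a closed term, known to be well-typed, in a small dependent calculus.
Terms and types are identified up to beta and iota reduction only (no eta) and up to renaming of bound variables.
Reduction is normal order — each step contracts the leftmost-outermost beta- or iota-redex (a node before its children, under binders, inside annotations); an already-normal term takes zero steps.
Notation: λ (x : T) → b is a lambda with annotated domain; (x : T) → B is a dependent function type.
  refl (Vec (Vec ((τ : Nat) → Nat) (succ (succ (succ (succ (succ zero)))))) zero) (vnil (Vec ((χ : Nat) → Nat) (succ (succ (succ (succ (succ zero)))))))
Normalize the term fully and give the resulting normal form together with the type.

reduced normal form:
  refl (Vec (Vec ((τ : Nat) → Nat) (succ (succ (succ (succ (succ zero)))))) zero) (vnil (Vec ((χ : Nat) → Nat) (succ (succ (succ (succ (succ zero)))))))
inferred type:
  Eq (Vec (Vec ((τ : Nat) → Nat) (succ (succ (succ (succ (succ zero)))))) zero) (vnil (Vec ((χ : Nat) → Nat) (succ (succ (succ (succ (succ zero))))))) (vnil (Vec ((b : Nat) → Nat) (succ (succ (succ (succ (succ zero)))))))


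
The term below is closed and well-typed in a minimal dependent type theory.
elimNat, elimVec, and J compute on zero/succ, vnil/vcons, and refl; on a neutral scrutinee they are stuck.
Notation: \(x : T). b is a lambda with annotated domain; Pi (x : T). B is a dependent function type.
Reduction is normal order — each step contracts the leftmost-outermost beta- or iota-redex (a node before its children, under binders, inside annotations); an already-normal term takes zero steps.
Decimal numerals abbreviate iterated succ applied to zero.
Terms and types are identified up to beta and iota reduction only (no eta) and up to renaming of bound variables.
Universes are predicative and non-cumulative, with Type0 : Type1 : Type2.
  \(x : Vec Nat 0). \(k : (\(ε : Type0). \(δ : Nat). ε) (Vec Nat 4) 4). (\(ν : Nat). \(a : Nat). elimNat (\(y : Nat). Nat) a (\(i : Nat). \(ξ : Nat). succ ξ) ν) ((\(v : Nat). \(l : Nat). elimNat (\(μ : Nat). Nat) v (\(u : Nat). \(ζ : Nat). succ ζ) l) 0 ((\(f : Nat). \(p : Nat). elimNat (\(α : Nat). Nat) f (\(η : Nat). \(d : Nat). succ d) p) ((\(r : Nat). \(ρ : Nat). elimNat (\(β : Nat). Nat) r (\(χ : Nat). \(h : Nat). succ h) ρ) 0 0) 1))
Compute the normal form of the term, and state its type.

normal form:
  \(x : Vec Nat 0). \(k : Vec Nat 4). \(ε : Nat). succ ε
inferred type:
  Pi (x : Vec Nat 0). Pi (k : Vec Nat 4). Pi (ε : Nat). Nat
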